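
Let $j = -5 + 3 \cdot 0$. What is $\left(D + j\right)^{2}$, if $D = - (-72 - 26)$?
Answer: $8649$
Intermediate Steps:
$j = -5$ ($j = -5 + 0 = -5$)
$D = 98$ ($D = \left(-1\right) \left(-98\right) = 98$)
$\left(D + j\right)^{2} = \left(98 - 5\right)^{2} = 93^{2} = 8649$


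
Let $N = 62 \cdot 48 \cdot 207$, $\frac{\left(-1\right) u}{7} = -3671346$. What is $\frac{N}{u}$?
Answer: $\frac{102672}{4283237} \approx 0.023971$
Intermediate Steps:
$u = 25699422$ ($u = \left(-7\right) \left(-3671346\right) = 25699422$)
$N = 616032$ ($N = 2976 \cdot 207 = 616032$)
$\frac{N}{u} = \frac{616032}{25699422} = 616032 \cdot \frac{1}{25699422} = \frac{102672}{4283237}$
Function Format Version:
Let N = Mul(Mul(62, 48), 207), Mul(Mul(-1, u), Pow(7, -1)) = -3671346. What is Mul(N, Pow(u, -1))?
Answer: Rational(102672, 4283237) ≈ 0.023971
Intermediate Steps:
u = 25699422 (u = Mul(-7, -3671346) = 25699422)
N = 616032 (N = Mul(2976, 207) = 616032)
Mul(N, Pow(u, -1)) = Mul(616032, Pow(25699422, -1)) = Mul(616032, Rational(1, 25699422)) = Rational(102672, 4283237)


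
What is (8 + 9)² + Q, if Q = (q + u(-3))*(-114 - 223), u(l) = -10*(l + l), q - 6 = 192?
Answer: -86657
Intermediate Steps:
q = 198 (q = 6 + 192 = 198)
u(l) = -20*l
Q = -86946 (Q = (198 - 20*(-3))*(-114 - 223) = (198 + 60)*(-337) = 258*(-337) = -86946)
(8 + 9)² + Q = (8 + 9)² - 86946 = 17² - 86946 = 289 - 86946 = -86657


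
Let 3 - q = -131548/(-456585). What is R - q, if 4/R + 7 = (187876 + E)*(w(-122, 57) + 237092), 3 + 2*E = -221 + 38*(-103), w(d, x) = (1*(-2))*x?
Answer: -18173647550500711/6701476301719605 ≈ -2.7119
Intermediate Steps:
w(d, x) = -2*x
q = 1238207/456585 (q = 3 - (-131548)/(-456585) = 3 - (-131548)*(-1)/456585 = 3 - 1*131548/456585 = 3 - 131548/456585 = 1238207/456585 ≈ 2.7119)
E = -2069 (E = -3/2 + (-221 + 38*(-103))/2 = -3/2 + (-221 - 3914)/2 = -3/2 + (½)*(-4135) = -3/2 - 4135/2 = -2069)
R = 4/44032171239 (R = 4/(-7 + (187876 - 2069)*(-2*57 + 237092)) = 4/(-7 + 185807*(-114 + 237092)) = 4/(-7 + 185807*236978) = 4/(-7 + 44032171246) = 4/44032171239 ≈ 9.0843e-11)
R - q = 4/44032171239 - 1*1238207/456585 = 4/44032171239 - 1238207/456585 = -18173647550500711/6701476301719605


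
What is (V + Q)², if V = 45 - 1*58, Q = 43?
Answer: 900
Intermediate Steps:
V = -13 (V = 45 - 58 = -13)
(V + Q)² = (-13 + 43)² = 30² = 900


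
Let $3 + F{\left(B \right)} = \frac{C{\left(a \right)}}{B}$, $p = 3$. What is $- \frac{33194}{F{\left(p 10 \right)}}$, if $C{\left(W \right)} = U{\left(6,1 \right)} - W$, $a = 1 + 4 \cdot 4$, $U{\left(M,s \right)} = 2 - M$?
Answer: $\frac{331940}{37} \approx 8971.3$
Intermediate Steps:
$a = 17$ ($a = 1 + 16 = 17$)
$C{\left(W \right)} = -4 - W$ ($C{\left(W \right)} = \left(2 - 6\right) - W = -4 - W$)
$F{\left(B \right)} = -3 - \frac{21}{B}$ ($F{\left(B \right)} = -3 + \frac{-4 - 17}{B} = -3 - \frac{21}{B}$)
$- \frac{33194}{F{\left(p 10 \right)}} = - \frac{33194}{-3 - \frac{21}{3 \cdot 10}} = - \frac{33194}{-3 - \frac{21}{30}} = - \frac{33194}{-3 - \frac{7}{10}} = - \frac{33194}{- \frac{37}{10}} = \left(-33194\right) \left(- \frac{10}{37}\right) = \frac{331940}{37}$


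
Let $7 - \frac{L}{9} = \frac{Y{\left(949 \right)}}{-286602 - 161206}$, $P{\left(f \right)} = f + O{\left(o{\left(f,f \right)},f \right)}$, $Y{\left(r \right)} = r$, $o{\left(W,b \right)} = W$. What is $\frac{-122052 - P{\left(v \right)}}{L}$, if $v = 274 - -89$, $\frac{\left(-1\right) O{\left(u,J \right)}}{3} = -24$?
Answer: $- \frac{18283552832}{9406815} \approx -1943.7$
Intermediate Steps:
$O{\left(u,J \right)} = 72$ ($O{\left(u,J \right)} = \left(-3\right) \left(-24\right) = 72$)
$v = 363$ ($v = 274 + 89 = 363$)
$P{\left(f \right)} = 72 + f$ ($P{\left(f \right)} = f + 72 = 72 + f$)
$L = \frac{28220445}{447808}$ ($L = 63 - 9 \frac{949}{-286602 - 161206} = 63 - 9 \frac{949}{-447808} = 63 - 9 \cdot 949 \left(- \frac{1}{447808}\right) = 63 - - \frac{8541}{447808} = 63 + \frac{8541}{447808} = \frac{28220445}{447808} \approx 63.019$)
$\frac{-122052 - P{\left(v \right)}}{L} = \frac{-122052 - \left(72 + 363\right)}{\frac{28220445}{447808}} = \left(-122052 - 435\right) \frac{447808}{28220445} = \left(-122487\right) \frac{447808}{28220445} = - \frac{18283552832}{9406815}$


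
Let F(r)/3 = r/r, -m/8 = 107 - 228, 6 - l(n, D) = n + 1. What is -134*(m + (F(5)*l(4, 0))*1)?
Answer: -130114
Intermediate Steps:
l(n, D) = 5 - n (l(n, D) = 6 - (n + 1) = 6 - (1 + n) = 6 + (-1 - n) = 5 - n)
m = 968 (m = -8*(107 - 228) = -8*(-121) = 968)
F(r) = 3 (F(r) = 3*(r/r) = 3*1 = 3)
-134*(m + (F(5)*l(4, 0))*1) = -134*(968 + (3*(5 - 1*4))*1) = -134*(968 + (3*(5 - 4))*1) = -134*(968 + (3*1)*1) = -134*(968 + 3*1) = -134*(968 + 3) = -134*971 = -130114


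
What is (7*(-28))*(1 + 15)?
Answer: -3136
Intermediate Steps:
(7*(-28))*(1 + 15) = -196*16 = -3136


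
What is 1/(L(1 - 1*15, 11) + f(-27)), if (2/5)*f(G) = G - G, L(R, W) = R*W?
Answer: -1/154 ≈ -0.0064935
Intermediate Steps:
f(G) = 0 (f(G) = 5*(G - G)/2 = (5/2)*0 = 0)
1/(L(1 - 1*15, 11) + f(-27)) = 1/((1 - 1*15)*11 + 0) = 1/((1 - 15)*11 + 0) = 1/(-14*11 + 0) = 1/(-154 + 0) = 1/(-154) = -1/154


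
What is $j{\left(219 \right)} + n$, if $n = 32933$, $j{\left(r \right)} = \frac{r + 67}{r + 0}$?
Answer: $\frac{7212613}{219} \approx 32934.0$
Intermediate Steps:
$j{\left(r \right)} = \frac{67 + r}{r}$
$j{\left(219 \right)} + n = \frac{67 + 219}{219} + 32933 = \frac{1}{219} \cdot 286 + 32933 = \frac{286}{219} + 32933 = \frac{7212613}{219}$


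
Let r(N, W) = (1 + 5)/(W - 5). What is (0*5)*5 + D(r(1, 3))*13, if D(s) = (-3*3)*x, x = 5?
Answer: -585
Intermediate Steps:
r(N, W) = 6/(-5 + W)
D(s) = -45 (D(s) = -3*3*5 = -9*5 = -45)
(0*5)*5 + D(r(1, 3))*13 = (0*5)*5 - 45*13 = 0*5 - 585 = 0 - 585 = -585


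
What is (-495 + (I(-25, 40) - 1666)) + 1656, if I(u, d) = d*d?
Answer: 1095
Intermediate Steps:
I(u, d) = d**2
(-495 + (I(-25, 40) - 1666)) + 1656 = (-495 + (40**2 - 1666)) + 1656 = (-495 + (1600 - 1666)) + 1656 = (-495 - 66) + 1656 = -561 + 1656 = 1095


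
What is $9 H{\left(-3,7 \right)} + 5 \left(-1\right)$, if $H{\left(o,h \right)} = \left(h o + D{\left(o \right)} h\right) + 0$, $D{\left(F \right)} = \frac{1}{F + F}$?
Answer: $- \frac{409}{2} \approx -204.5$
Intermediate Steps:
$D{\left(F \right)} = \frac{1}{2 F}$
$H{\left(o,h \right)} = h o + \frac{h}{2 o}$ ($H{\left(o,h \right)} = \left(h o + \frac{1}{2 o} h\right) + 0 = \left(h o + \frac{h}{2 o}\right) + 0 = h o + \frac{h}{2 o}$)
$9 H{\left(-3,7 \right)} + 5 \left(-1\right) = 9 \left(7 \left(-3\right) + \frac{1}{2} \cdot 7 \frac{1}{-3}\right) + 5 \left(-1\right) = 9 \left(-21 + \frac{1}{2} \cdot 7 \left(- \frac{1}{3}\right)\right) - 5 = 9 \left(-21 - \frac{7}{6}\right) - 5 = 9 \left(- \frac{133}{6}\right) - 5 = - \frac{399}{2} - 5 = - \frac{409}{2}$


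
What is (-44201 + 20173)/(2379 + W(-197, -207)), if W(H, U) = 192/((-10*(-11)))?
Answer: -1321540/130941 ≈ -10.093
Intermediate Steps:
W(H, U) = 96/55 (W(H, U) = 192/110 = 192*(1/110) = 96/55)
(-44201 + 20173)/(2379 + W(-197, -207)) = (-44201 + 20173)/(2379 + 96/55) = -24028/130941/55 = -24028*55/130941 = -1321540/130941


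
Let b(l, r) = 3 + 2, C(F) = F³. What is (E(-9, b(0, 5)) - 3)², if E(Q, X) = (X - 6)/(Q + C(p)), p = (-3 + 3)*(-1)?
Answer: 676/81 ≈ 8.3457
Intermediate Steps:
p = 0 (p = 0*(-1) = 0)
b(l, r) = 5
E(Q, X) = (-6 + X)/Q (E(Q, X) = (X - 6)/(Q + 0³) = (-6 + X)/(Q + 0) = (-6 + X)/Q)
(E(-9, b(0, 5)) - 3)² = ((-6 + 5)/(-9) - 3)² = (-⅑*(-1) - 3)² = (⅑ - 3)² = (-26/9)² = 676/81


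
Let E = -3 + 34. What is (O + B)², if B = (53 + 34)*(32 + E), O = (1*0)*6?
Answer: 30041361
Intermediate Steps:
O = 0 (O = 0*6 = 0)
E = 31
B = 5481 (B = (53 + 34)*(32 + 31) = 87*63 = 5481)
(O + B)² = (0 + 5481)² = 5481² = 30041361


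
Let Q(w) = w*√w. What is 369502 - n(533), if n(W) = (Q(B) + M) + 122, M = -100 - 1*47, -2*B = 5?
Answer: 369527 + 5*I*√10/4 ≈ 3.6953e+5 + 3.9528*I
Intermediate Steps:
B = -5/2 (B = -½*5 = -5/2 ≈ -2.5000)
Q(w) = w^(3/2)
M = -147 (M = -100 - 47 = -147)
n(W) = -25 - 5*I*√10/4 (n(W) = ((-5/2)^(3/2) - 147) + 122 = (-5*I*√10/4 - 147) + 122 = (-147 - 5*I*√10/4) + 122 = -25 - 5*I*√10/4)
369502 - n(533) = 369502 - (-25 - 5*I*√10/4) = 369502 + (25 + 5*I*√10/4) = 369527 + 5*I*√10/4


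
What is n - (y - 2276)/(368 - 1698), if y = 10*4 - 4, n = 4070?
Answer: 77298/19 ≈ 4068.3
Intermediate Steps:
y = 36 (y = 40 - 4 = 36)
n - (y - 2276)/(368 - 1698) = 4070 - (36 - 2276)/(368 - 1698) = 4070 - (-2240)/(-1330) = 4070 - (-2240)*(-1)/1330 = 4070 - 1*32/19 = 4070 - 32/19 = 77298/19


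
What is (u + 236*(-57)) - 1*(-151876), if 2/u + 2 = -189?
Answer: 26438982/191 ≈ 1.3842e+5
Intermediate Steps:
u = -2/191 (u = 2/(-2 - 189) = 2/(-191) = 2*(-1/191) = -2/191 ≈ -0.010471)
(u + 236*(-57)) - 1*(-151876) = (-2/191 + 236*(-57)) - 1*(-151876) = (-2/191 - 13452) + 151876 = -2569334/191 + 151876 = 26438982/191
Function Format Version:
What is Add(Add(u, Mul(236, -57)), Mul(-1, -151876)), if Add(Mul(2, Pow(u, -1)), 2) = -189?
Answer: Rational(26438982, 191) ≈ 1.3842e+5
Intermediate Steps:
u = Rational(-2, 191) (u = Mul(2, Pow(Add(-2, -189), -1)) = Mul(2, Pow(-191, -1)) = Mul(2, Rational(-1, 191)) = Rational(-2, 191) ≈ -0.010471)
Add(Add(u, Mul(236, -57)), Mul(-1, -151876)) = Add(Add(Rational(-2, 191), Mul(236, -57)), Mul(-1, -151876)) = Add(Add(Rational(-2, 191), -13452), 151876) = Add(Rational(-2569334, 191), 151876) = Rational(26438982, 191)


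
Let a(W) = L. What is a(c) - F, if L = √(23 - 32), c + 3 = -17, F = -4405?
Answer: 4405 + 3*I ≈ 4405.0 + 3.0*I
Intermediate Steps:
c = -20 (c = -3 - 17 = -20)
L = 3*I (L = √(-9) = 3*I ≈ 3.0*I)
a(W) = 3*I
a(c) - F = 3*I - 1*(-4405) = 3*I + 4405 = 4405 + 3*I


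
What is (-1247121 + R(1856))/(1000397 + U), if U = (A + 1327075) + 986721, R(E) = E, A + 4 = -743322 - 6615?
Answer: -1245265/2564252 ≈ -0.48563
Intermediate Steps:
A = -749941 (A = -4 + (-743322 - 6615) = -4 - 749937 = -749941)
U = 1563855 (U = (-749941 + 1327075) + 986721 = 577134 + 986721 = 1563855)
(-1247121 + R(1856))/(1000397 + U) = (-1247121 + 1856)/(1000397 + 1563855) = -1245265/2564252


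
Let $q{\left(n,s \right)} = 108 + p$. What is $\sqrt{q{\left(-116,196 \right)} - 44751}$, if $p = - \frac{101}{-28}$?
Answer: $\frac{i \sqrt{8749321}}{14} \approx 211.28 i$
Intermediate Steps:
$p = \frac{101}{28}$ ($p = \left(-101\right) \left(- \frac{1}{28}\right) = \frac{101}{28} \approx 3.6071$)
$q{\left(n,s \right)} = \frac{3125}{28}$ ($q{\left(n,s \right)} = 108 + \frac{101}{28} = \frac{3125}{28}$)
$\sqrt{q{\left(-116,196 \right)} - 44751} = \sqrt{\frac{3125}{28} - 44751} = \sqrt{- \frac{1249903}{28}} = \frac{i \sqrt{8749321}}{14}$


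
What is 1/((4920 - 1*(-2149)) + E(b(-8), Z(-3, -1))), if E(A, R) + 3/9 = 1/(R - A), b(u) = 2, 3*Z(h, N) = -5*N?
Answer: 3/21197 ≈ 0.00014153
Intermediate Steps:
Z(h, N) = -5*N/3 (Z(h, N) = (-5*N)/3 = -5*N/3)
E(A, R) = -⅓ + 1/(R - A)
1/((4920 - 1*(-2149)) + E(b(-8), Z(-3, -1))) = 1/((4920 - 1*(-2149)) + (-3 - 5/3*(-1) - 1*2)/(3*(2 - (-5)*(-1)/3))) = 1/((4920 + 2149) + (-3 + 5/3 - 2)/(3*(2 - 1*5/3))) = 1/(7069 + (⅓)*(-10/3)/(2 - 5/3)) = 1/(7069 + (⅓)*(-10/3)/(⅓)) = 1/(7069 + (⅓)*3*(-10/3)) = 1/(7069 - 10/3) = 1/(21197/3) = 3/21197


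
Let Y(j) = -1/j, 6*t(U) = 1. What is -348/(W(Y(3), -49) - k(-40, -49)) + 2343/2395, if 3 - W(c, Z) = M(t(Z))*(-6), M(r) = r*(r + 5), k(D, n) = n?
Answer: -4197111/821485 ≈ -5.1092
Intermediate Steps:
t(U) = ⅙ (t(U) = (⅙)*1 = ⅙)
M(r) = r*(5 + r)
W(c, Z) = 49/6 (W(c, Z) = 3 - (5 + ⅙)/6*(-6) = 3 - (⅙)*(31/6)*(-6) = 3 - 31*(-6)/36 = 3 - 1*(-31/6) = 3 + 31/6 = 49/6)
-348/(W(Y(3), -49) - k(-40, -49)) + 2343/2395 = -348/(49/6 - 1*(-49)) + 2343/2395 = -348/(49/6 + 49) + 2343*(1/2395) = -348/343/6 + 2343/2395 = -348*6/343 + 2343/2395 = -2088/343 + 2343/2395 = -4197111/821485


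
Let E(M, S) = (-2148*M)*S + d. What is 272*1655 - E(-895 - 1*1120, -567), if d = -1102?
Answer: 2454552002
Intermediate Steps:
E(M, S) = -1102 - 2148*M*S (E(M, S) = (-2148*M)*S - 1102 = -2148*M*S - 1102 = -1102 - 2148*M*S)
272*1655 - E(-895 - 1*1120, -567) = 272*1655 - (-1102 - 2148*(-895 - 1*1120)*(-567)) = 450160 - (-1102 - 2148*(-895 - 1120)*(-567)) = 450160 - (-1102 - 2148*(-2015)*(-567)) = 450160 - (-1102 - 2454100740) = 450160 - 1*(-2454101842) = 450160 + 2454101842 = 2454552002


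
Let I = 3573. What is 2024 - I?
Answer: -1549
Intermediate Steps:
2024 - I = 2024 - 1*3573 = 2024 - 3573 = -1549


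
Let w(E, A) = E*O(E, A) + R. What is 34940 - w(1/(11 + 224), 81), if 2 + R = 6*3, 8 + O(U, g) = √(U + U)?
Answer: 8207148/235 - √470/55225 ≈ 34924.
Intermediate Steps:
O(U, g) = -8 + √2*√U (O(U, g) = -8 + √(U + U) = -8 + √(2*U) = -8 + √2*√U)
R = 16 (R = -2 + 6*3 = -2 + 18 = 16)
w(E, A) = 16 + E*(-8 + √2*√E) (w(E, A) = E*(-8 + √2*√E) + 16 = 16 + E*(-8 + √2*√E))
34940 - w(1/(11 + 224), 81) = 34940 - (16 + (-8 + √2*√(1/(11 + 224)))/(11 + 224)) = 34940 - (16 + (-8 + √2*√(1/235))/235) = 34940 - (16 + (-8 + √2*(√235/235))/235) = 34940 - (16 + (-8 + √470/235)/235) = 34940 - (16 + (-8/235 + √470/55225)) = 34940 - (3752/235 + √470/55225) = 34940 + (-3752/235 - √470/55225) = 8207148/235 - √470/55225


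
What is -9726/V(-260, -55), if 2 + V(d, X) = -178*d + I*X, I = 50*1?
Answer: -4863/21764 ≈ -0.22344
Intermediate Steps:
I = 50
V(d, X) = -2 - 178*d + 50*X (V(d, X) = -2 + (-178*d + 50*X) = -2 - 178*d + 50*X)
-9726/V(-260, -55) = -9726/(-2 - 178*(-260) + 50*(-55)) = -9726/(-2 + 46280 - 2750) = -9726/43528 = -9726*1/43528 = -4863/21764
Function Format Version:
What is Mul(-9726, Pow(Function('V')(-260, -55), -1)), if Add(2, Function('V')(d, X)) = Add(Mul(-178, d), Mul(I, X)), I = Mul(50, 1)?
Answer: Rational(-4863, 21764) ≈ -0.22344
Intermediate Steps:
I = 50
Function('V')(d, X) = Add(-2, Mul(-178, d), Mul(50, X)) (Function('V')(d, X) = Add(-2, Add(Mul(-178, d), Mul(50, X))) = Add(-2, Mul(-178, d), Mul(50, X)))
Mul(-9726, Pow(Function('V')(-260, -55), -1)) = Mul(-9726, Pow(Add(-2, Mul(-178, -260), Mul(50, -55)), -1)) = Mul(-9726, Pow(Add(-2, 46280, -2750), -1)) = Mul(-9726, Pow(43528, -1)) = Mul(-9726, Rational(1, 43528)) = Rational(-4863, 21764)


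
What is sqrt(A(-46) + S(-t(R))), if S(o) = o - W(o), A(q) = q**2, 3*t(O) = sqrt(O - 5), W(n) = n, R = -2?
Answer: 46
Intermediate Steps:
t(O) = sqrt(-5 + O)/3 (t(O) = sqrt(O - 5)/3 = sqrt(-5 + O)/3)
S(o) = 0 (S(o) = o - o = 0)
sqrt(A(-46) + S(-t(R))) = sqrt((-46)**2 + 0) = sqrt(2116 + 0) = sqrt(2116) = 46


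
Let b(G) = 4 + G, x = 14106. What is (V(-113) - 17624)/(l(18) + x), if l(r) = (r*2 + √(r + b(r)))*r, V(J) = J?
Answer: -43615283/36277926 + 17737*√10/6046321 ≈ -1.1930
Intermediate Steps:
l(r) = r*(√(4 + 2*r) + 2*r) (l(r) = (r*2 + √(r + (4 + r)))*r = (2*r + √(4 + 2*r))*r = (√(4 + 2*r) + 2*r)*r = r*(√(4 + 2*r) + 2*r))
(V(-113) - 17624)/(l(18) + x) = (-113 - 17624)/(18*(√(4 + 2*18) + 2*18) + 14106) = -17737/(18*(√(4 + 36) + 36) + 14106) = -17737/(18*(√40 + 36) + 14106) = -17737/(18*(2*√10 + 36) + 14106) = -17737/(18*(36 + 2*√10) + 14106) = -17737/((648 + 36*√10) + 14106) = -17737/(14754 + 36*√10)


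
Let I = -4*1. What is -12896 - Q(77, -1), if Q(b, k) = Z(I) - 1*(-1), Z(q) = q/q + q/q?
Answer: -12899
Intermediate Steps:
I = -4
Z(q) = 2 (Z(q) = 1 + 1 = 2)
Q(b, k) = 3 (Q(b, k) = 2 - 1*(-1) = 2 + 1 = 3)
-12896 - Q(77, -1) = -12896 - 1*3 = -12896 - 3 = -12899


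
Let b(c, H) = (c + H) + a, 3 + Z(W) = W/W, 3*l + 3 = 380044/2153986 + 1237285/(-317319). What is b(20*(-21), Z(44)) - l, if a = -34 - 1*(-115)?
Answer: -347313098909353/1025251025301 ≈ -338.76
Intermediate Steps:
l = -2297500718288/1025251025301 (l = -1 + (380044/2153986 + 1237285/(-317319))/3 = -1 + (380044*(1/2153986) + 1237285*(-1/317319))/3 = -1 + (190022/1076993 - 1237285/317319)/3 = -1 + (1/3)*(-1272249692987/341750341767) = -1 - 1272249692987/1025251025301 = -2297500718288/1025251025301 ≈ -2.2409)
a = 81 (a = -34 + 115 = 81)
Z(W) = -2 (Z(W) = -3 + W/W = -3 + 1 = -2)
b(c, H) = 81 + H + c (b(c, H) = (c + H) + 81 = (H + c) + 81 = 81 + H + c)
b(20*(-21), Z(44)) - l = (81 - 2 + 20*(-21)) - 1*(-2297500718288/1025251025301) = (81 - 2 - 420) + 2297500718288/1025251025301 = -341 + 2297500718288/1025251025301 = -347313098909353/1025251025301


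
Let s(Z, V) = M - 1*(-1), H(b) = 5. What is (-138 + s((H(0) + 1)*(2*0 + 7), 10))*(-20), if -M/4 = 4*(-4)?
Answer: 1460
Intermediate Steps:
M = 64 (M = -16*(-4) = -4*(-16) = 64)
s(Z, V) = 65 (s(Z, V) = 64 - 1*(-1) = 64 + 1 = 65)
(-138 + s((H(0) + 1)*(2*0 + 7), 10))*(-20) = (-138 + 65)*(-20) = -73*(-20) = 1460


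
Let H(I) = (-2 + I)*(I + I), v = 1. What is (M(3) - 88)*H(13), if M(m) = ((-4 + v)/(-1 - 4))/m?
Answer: -125554/5 ≈ -25111.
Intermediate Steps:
M(m) = 3/(5*m) (M(m) = ((-4 + 1)/(-1 - 4))/m = (-3/(-5))/m = (-3*(-1/5))/m = 3/(5*m))
H(I) = 2*I*(-2 + I) (H(I) = (-2 + I)*(2*I) = 2*I*(-2 + I))
(M(3) - 88)*H(13) = ((3/5)/3 - 88)*(2*13*(-2 + 13)) = ((3/5)*(1/3) - 88)*(2*13*11) = (1/5 - 88)*286 = -439/5*286 = -125554/5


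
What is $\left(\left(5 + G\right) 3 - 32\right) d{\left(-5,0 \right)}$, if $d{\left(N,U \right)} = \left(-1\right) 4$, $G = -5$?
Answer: $128$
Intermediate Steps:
$d{\left(N,U \right)} = -4$
$\left(\left(5 + G\right) 3 - 32\right) d{\left(-5,0 \right)} = \left(\left(5 - 5\right) 3 - 32\right) \left(-4\right) = \left(0 \cdot 3 - 32\right) \left(-4\right) = \left(0 - 32\right) \left(-4\right) = \left(-32\right) \left(-4\right) = 128$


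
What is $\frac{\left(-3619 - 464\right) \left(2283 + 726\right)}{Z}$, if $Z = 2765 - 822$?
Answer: $- \frac{12285747}{1943} \approx -6323.1$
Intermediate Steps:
$Z = 1943$ ($Z = 2765 - 822 = 1943$)
$\frac{\left(-3619 - 464\right) \left(2283 + 726\right)}{Z} = \frac{\left(-3619 - 464\right) \left(2283 + 726\right)}{1943} = \left(-4083\right) 3009 \cdot \frac{1}{1943} = \left(-12285747\right) \frac{1}{1943} = - \frac{12285747}{1943}$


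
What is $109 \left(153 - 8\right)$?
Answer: $15805$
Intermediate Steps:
$109 \left(153 - 8\right) = 109 \cdot 145 = 15805$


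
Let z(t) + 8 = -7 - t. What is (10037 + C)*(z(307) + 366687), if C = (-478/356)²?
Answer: 116529506355585/31684 ≈ 3.6779e+9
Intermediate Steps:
C = 57121/31684 (C = (-478*1/356)² = (-239/178)² = 57121/31684 ≈ 1.8028)
z(t) = -15 - t (z(t) = -8 + (-7 - t) = -15 - t)
(10037 + C)*(z(307) + 366687) = (10037 + 57121/31684)*((-15 - 1*307) + 366687) = 318069429*((-15 - 307) + 366687)/31684 = 318069429*(-322 + 366687)/31684 = (318069429/31684)*366365 = 116529506355585/31684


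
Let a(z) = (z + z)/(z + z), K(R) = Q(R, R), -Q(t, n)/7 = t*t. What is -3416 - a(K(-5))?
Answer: -3417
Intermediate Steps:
Q(t, n) = -7*t**2 (Q(t, n) = -7*t*t = -7*t**2)
K(R) = -7*R**2
a(z) = 1 (a(z) = (2*z)/((2*z)) = (2*z)*(1/(2*z)) = 1)
-3416 - a(K(-5)) = -3416 - 1*1 = -3416 - 1 = -3417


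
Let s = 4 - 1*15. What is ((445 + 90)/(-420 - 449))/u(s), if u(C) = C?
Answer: 535/9559 ≈ 0.055968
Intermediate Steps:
s = -11 (s = 4 - 15 = -11)
((445 + 90)/(-420 - 449))/u(s) = ((445 + 90)/(-420 - 449))/(-11) = (535/(-869))*(-1/11) = (535*(-1/869))*(-1/11) = -535/869*(-1/11) = 535/9559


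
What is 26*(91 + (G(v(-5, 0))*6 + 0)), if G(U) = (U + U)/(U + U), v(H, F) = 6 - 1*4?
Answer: 2522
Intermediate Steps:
v(H, F) = 2 (v(H, F) = 6 - 4 = 2)
G(U) = 1 (G(U) = (2*U)/((2*U)) = (2*U)*(1/(2*U)) = 1)
26*(91 + (G(v(-5, 0))*6 + 0)) = 26*(91 + (1*6 + 0)) = 26*(91 + (6 + 0)) = 26*(91 + 6) = 26*97 = 2522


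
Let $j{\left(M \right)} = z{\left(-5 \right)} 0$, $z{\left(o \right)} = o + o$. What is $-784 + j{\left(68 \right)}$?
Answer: $-784$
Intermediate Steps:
$z{\left(o \right)} = 2 o$
$j{\left(M \right)} = 0$ ($j{\left(M \right)} = 2 \left(-5\right) 0 = \left(-10\right) 0 = 0$)
$-784 + j{\left(68 \right)} = -784 + 0 = -784$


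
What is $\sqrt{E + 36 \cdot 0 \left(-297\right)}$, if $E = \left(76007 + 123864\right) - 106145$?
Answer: $3 \sqrt{10414} \approx 306.15$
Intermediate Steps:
$E = 93726$ ($E = 199871 - 106145 = 93726$)
$\sqrt{E + 36 \cdot 0 \left(-297\right)} = \sqrt{93726 + 36 \cdot 0 \left(-297\right)} = \sqrt{93726 + 36 \cdot 0} = \sqrt{93726 + 0} = \sqrt{93726} = 3 \sqrt{10414}$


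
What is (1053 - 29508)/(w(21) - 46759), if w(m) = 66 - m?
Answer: 28455/46714 ≈ 0.60913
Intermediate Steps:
(1053 - 29508)/(w(21) - 46759) = (1053 - 29508)/((66 - 1*21) - 46759) = -28455/((66 - 21) - 46759) = -28455/(45 - 46759) = -28455/(-46714) = -28455*(-1/46714) = 28455/46714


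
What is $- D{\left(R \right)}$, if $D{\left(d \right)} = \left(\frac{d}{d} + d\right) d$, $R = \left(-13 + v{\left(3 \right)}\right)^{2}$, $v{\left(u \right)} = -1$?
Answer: $-38612$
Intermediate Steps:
$R = 196$ ($R = \left(-13 - 1\right)^{2} = \left(-14\right)^{2} = 196$)
$D{\left(d \right)} = d \left(1 + d\right)$ ($D{\left(d \right)} = \left(1 + d\right) d = d \left(1 + d\right)$)
$- D{\left(R \right)} = - 196 \left(1 + 196\right) = - 196 \cdot 197 = \left(-1\right) 38612 = -38612$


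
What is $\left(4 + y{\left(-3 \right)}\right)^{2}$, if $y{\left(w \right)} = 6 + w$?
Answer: $49$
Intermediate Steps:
$\left(4 + y{\left(-3 \right)}\right)^{2} = \left(4 + \left(6 - 3\right)\right)^{2} = \left(4 + 3\right)^{2} = 7^{2} = 49$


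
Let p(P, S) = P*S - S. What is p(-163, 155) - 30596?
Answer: -56016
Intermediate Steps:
p(P, S) = -S + P*S
p(-163, 155) - 30596 = 155*(-1 - 163) - 30596 = 155*(-164) - 30596 = -25420 - 30596 = -56016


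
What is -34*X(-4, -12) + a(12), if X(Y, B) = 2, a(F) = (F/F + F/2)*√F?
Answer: -68 + 14*√3 ≈ -43.751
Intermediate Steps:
a(F) = √F*(1 + F/2) (a(F) = (1 + F*(½))*√F = (1 + F/2)*√F = √F*(1 + F/2))
-34*X(-4, -12) + a(12) = -34*2 + √12*(2 + 12)/2 = -68 + (½)*(2*√3)*14 = -68 + 14*√3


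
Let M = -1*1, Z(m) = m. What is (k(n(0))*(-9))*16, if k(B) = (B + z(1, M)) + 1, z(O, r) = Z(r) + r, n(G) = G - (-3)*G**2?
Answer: 144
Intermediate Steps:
M = -1
n(G) = G + 3*G**2
z(O, r) = 2*r (z(O, r) = r + r = 2*r)
k(B) = -1 + B (k(B) = (B + 2*(-1)) + 1 = (B - 2) + 1 = (-2 + B) + 1 = -1 + B)
(k(n(0))*(-9))*16 = ((-1 + 0*(1 + 3*0))*(-9))*16 = ((-1 + 0*(1 + 0))*(-9))*16 = ((-1 + 0*1)*(-9))*16 = ((-1 + 0)*(-9))*16 = -1*(-9)*16 = 9*16 = 144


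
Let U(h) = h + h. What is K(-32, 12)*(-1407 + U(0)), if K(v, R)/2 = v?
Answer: 90048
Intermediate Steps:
U(h) = 2*h
K(v, R) = 2*v
K(-32, 12)*(-1407 + U(0)) = (2*(-32))*(-1407 + 2*0) = -64*(-1407 + 0) = -64*(-1407) = 90048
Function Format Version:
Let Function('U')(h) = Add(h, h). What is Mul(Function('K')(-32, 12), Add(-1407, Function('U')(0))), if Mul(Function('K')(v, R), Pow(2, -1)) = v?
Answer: 90048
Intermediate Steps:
Function('U')(h) = Mul(2, h)
Function('K')(v, R) = Mul(2, v)
Mul(Function('K')(-32, 12), Add(-1407, Function('U')(0))) = Mul(Mul(2, -32), Add(-1407, Mul(2, 0))) = Mul(-64, Add(-1407, 0)) = Mul(-64, -1407) = 90048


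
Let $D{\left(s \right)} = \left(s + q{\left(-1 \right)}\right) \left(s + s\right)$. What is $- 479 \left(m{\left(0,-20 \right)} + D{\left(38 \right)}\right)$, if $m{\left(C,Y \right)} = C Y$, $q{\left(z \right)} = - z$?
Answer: $-1419756$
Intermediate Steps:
$D{\left(s \right)} = 2 s \left(1 + s\right)$ ($D{\left(s \right)} = \left(s - -1\right) \left(s + s\right) = \left(s + 1\right) 2 s = \left(1 + s\right) 2 s = 2 s \left(1 + s\right)$)
$- 479 \left(m{\left(0,-20 \right)} + D{\left(38 \right)}\right) = - 479 \left(0 \left(-20\right) + 2 \cdot 38 \left(1 + 38\right)\right) = - 479 \left(0 + 2 \cdot 38 \cdot 39\right) = - 479 \left(0 + 2964\right) = \left(-479\right) 2964 = -1419756$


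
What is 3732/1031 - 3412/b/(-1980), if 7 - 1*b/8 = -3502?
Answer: 51859407923/14326404840 ≈ 3.6198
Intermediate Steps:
b = 28072 (b = 56 - 8*(-3502) = 56 + 28016 = 28072)
3732/1031 - 3412/b/(-1980) = 3732/1031 - 3412/28072/(-1980) = 3732*(1/1031) - 3412*1/28072*(-1/1980) = 3732/1031 - 853/7018*(-1/1980) = 3732/1031 + 853/13895640 = 51859407923/14326404840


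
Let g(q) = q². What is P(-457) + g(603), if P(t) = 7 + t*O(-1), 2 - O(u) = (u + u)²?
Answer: 364530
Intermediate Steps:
O(u) = 2 - 4*u² (O(u) = 2 - (u + u)² = 2 - (2*u)² = 2 - 4*u²)
P(t) = 7 - 2*t (P(t) = 7 + t*(2 - 4*(-1)²) = 7 + t*(2 - 4*1) = 7 + t*(2 - 4) = 7 + t*(-2) = 7 - 2*t)
P(-457) + g(603) = (7 - 2*(-457)) + 603² = (7 + 914) + 363609 = 921 + 363609 = 364530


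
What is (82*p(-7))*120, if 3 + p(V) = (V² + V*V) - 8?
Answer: 856080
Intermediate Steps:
p(V) = -11 + 2*V² (p(V) = -3 + ((V² + V*V) - 8) = -3 + ((V² + V²) - 8) = -3 + (2*V² - 8) = -3 + (-8 + 2*V²) = -11 + 2*V²)
(82*p(-7))*120 = (82*(-11 + 2*(-7)²))*120 = (82*(-11 + 2*49))*120 = (82*(-11 + 98))*120 = (82*87)*120 = 7134*120 = 856080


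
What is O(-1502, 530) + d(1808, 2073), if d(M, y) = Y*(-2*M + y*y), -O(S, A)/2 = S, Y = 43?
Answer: 184632663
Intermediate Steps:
O(S, A) = -2*S
d(M, y) = -86*M + 43*y² (d(M, y) = 43*(-2*M + y*y) = 43*(-2*M + y²) = 43*(y² - 2*M) = -86*M + 43*y²)
O(-1502, 530) + d(1808, 2073) = -2*(-1502) + (-86*1808 + 43*2073²) = 3004 + (-155488 + 43*4297329) = 3004 + (-155488 + 184785147) = 3004 + 184629659 = 184632663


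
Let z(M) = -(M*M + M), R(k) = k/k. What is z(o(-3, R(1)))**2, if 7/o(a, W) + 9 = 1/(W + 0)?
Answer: 49/4096 ≈ 0.011963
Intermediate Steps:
R(k) = 1
o(a, W) = 7/(-9 + 1/W) (o(a, W) = 7/(-9 + 1/(W + 0)) = 7/(-9 + 1/W))
z(M) = -M - M**2 (z(M) = -(M**2 + M) = -(M + M**2) = -M - M**2)
z(o(-3, R(1)))**2 = (-(-7*1/(-1 + 9*1))*(1 - 7*1/(-1 + 9*1)))**2 = (-(-7*1/(-1 + 9))*(1 - 7*1/(-1 + 9)))**2 = (-(-7*1/8)*(1 - 7*1/8))**2 = (-(-7*1*1/8)*(1 - 7*1*1/8))**2 = (-1*(-7/8)*(1 - 7/8))**2 = (-1*(-7/8)*1/8)**2 = (7/64)**2 = 49/4096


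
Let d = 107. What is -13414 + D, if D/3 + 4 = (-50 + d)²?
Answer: -3679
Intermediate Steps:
D = 9735 (D = -12 + 3*(-50 + 107)² = -12 + 3*57² = -12 + 3*3249 = -12 + 9747 = 9735)
-13414 + D = -13414 + 9735 = -3679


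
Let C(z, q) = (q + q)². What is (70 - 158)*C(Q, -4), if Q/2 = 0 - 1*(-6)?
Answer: -5632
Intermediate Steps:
Q = 12 (Q = 2*(0 - 1*(-6)) = 2*(0 + 6) = 2*6 = 12)
C(z, q) = 4*q² (C(z, q) = (2*q)² = 4*q²)
(70 - 158)*C(Q, -4) = (70 - 158)*(4*(-4)²) = -352*16 = -88*64 = -5632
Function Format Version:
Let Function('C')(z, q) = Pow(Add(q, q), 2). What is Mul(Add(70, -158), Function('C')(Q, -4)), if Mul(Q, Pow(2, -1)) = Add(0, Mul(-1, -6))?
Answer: -5632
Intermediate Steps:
Q = 12 (Q = Mul(2, Add(0, Mul(-1, -6))) = Mul(2, Add(0, 6)) = Mul(2, 6) = 12)
Function('C')(z, q) = Mul(4, Pow(q, 2)) (Function('C')(z, q) = Pow(Mul(2, q), 2) = Mul(4, Pow(q, 2)))
Mul(Add(70, -158), Function('C')(Q, -4)) = Mul(Add(70, -158), Mul(4, Pow(-4, 2))) = Mul(-88, Mul(4, 16)) = Mul(-88, 64) = -5632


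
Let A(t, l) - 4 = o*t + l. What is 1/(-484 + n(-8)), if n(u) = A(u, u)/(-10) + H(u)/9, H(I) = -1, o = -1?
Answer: -45/21803 ≈ -0.0020639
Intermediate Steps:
A(t, l) = 4 + l - t (A(t, l) = 4 + (-t + l) = 4 + (l - t) = 4 + l - t)
n(u) = -23/45 (n(u) = (4 + u - u)/(-10) - 1/9 = 4*(-⅒) - 1*⅑ = -⅖ - ⅑ = -23/45)
1/(-484 + n(-8)) = 1/(-484 - 23/45) = 1/(-21803/45) = -45/21803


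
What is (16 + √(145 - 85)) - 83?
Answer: -67 + 2*√15 ≈ -59.254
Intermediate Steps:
(16 + √(145 - 85)) - 83 = (16 + √60) - 83 = (16 + 2*√15) - 83 = -67 + 2*√15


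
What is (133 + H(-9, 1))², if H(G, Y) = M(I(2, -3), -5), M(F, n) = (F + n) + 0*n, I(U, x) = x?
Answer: 15625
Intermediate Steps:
M(F, n) = F + n (M(F, n) = (F + n) + 0 = F + n)
H(G, Y) = -8 (H(G, Y) = -3 - 5 = -8)
(133 + H(-9, 1))² = (133 - 8)² = 125² = 15625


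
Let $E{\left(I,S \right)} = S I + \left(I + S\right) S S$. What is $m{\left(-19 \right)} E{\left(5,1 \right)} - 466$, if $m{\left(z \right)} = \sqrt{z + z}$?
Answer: $-466 + 11 i \sqrt{38} \approx -466.0 + 67.809 i$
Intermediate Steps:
$E{\left(I,S \right)} = I S + S^{2} \left(I + S\right)$ ($E{\left(I,S \right)} = I S + S \left(I + S\right) S = I S + S^{2} \left(I + S\right)$)
$m{\left(z \right)} = \sqrt{2} \sqrt{z}$ ($m{\left(z \right)} = \sqrt{2 z} = \sqrt{2} \sqrt{z}$)
$m{\left(-19 \right)} E{\left(5,1 \right)} - 466 = \sqrt{2} \sqrt{-19} \cdot 1 \left(5 + 1^{2} + 5 \cdot 1\right) - 466 = \sqrt{2} i \sqrt{19} \cdot 1 \left(5 + 1 + 5\right) - 466 = i \sqrt{38} \cdot 1 \cdot 11 - 466 = i \sqrt{38} \cdot 11 - 466 = 11 i \sqrt{38} - 466 = -466 + 11 i \sqrt{38}$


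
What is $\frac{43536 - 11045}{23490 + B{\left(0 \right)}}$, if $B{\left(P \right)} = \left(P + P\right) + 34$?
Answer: $\frac{32491}{23524} \approx 1.3812$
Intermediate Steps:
$B{\left(P \right)} = 34 + 2 P$ ($B{\left(P \right)} = 2 P + 34 = 34 + 2 P$)
$\frac{43536 - 11045}{23490 + B{\left(0 \right)}} = \frac{43536 - 11045}{23490 + \left(34 + 2 \cdot 0\right)} = \frac{32491}{23490 + \left(34 + 0\right)} = \frac{32491}{23490 + 34} = \frac{32491}{23524}$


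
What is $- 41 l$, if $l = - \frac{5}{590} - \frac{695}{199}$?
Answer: $\frac{3370569}{23482} \approx 143.54$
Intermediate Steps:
$l = - \frac{82209}{23482}$ ($l = \left(-5\right) \frac{1}{590} - \frac{695}{199} = - \frac{1}{118} - \frac{695}{199} = - \frac{82209}{23482} \approx -3.5009$)
$- 41 l = \left(-41\right) \left(- \frac{82209}{23482}\right) = \frac{3370569}{23482}$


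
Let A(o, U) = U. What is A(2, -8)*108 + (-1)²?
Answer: -863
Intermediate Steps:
A(2, -8)*108 + (-1)² = -8*108 + (-1)² = -864 + 1 = -863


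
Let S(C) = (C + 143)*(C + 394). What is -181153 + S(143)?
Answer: -27571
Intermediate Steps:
S(C) = (143 + C)*(394 + C)
-181153 + S(143) = -181153 + (56342 + 143**2 + 537*143) = -181153 + (56342 + 20449 + 76791) = -181153 + 153582 = -27571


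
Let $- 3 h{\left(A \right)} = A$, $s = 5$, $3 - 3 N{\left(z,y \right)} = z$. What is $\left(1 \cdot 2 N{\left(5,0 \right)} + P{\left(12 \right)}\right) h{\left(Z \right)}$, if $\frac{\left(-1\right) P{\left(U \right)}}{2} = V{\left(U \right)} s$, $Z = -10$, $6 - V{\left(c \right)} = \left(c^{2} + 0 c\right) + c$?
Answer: $\frac{44960}{9} \approx 4995.6$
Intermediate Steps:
$V{\left(c \right)} = 6 - c - c^{2}$ ($V{\left(c \right)} = 6 - \left(\left(c^{2} + 0 c\right) + c\right) = 6 - \left(\left(c^{2} + 0\right) + c\right) = 6 - \left(c^{2} + c\right) = 6 - \left(c + c^{2}\right) = 6 - c - c^{2}$)
$N{\left(z,y \right)} = 1 - \frac{z}{3}$
$P{\left(U \right)} = -60 + 10 U + 10 U^{2}$ ($P{\left(U \right)} = - 2 \left(6 - U - U^{2}\right) 5 = - 2 \left(30 - 5 U - 5 U^{2}\right) = -60 + 10 U + 10 U^{2}$)
$h{\left(A \right)} = - \frac{A}{3}$
$\left(1 \cdot 2 N{\left(5,0 \right)} + P{\left(12 \right)}\right) h{\left(Z \right)} = \left(1 \cdot 2 \left(1 - \frac{5}{3}\right) + \left(-60 + 10 \cdot 12 + 10 \cdot 12^{2}\right)\right) \left(\left(- \frac{1}{3}\right) \left(-10\right)\right) = \left(2 \left(1 - \frac{5}{3}\right) + \left(-60 + 120 + 10 \cdot 144\right)\right) \frac{10}{3} = \left(2 \left(- \frac{2}{3}\right) + \left(-60 + 120 + 1440\right)\right) \frac{10}{3} = \left(- \frac{4}{3} + 1500\right) \frac{10}{3} = \frac{4496}{3} \cdot \frac{10}{3} = \frac{44960}{9}$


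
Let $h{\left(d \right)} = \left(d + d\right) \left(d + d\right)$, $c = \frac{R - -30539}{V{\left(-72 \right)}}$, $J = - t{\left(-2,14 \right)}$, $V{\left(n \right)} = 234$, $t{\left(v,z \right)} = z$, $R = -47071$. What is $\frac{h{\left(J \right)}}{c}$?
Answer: $- \frac{45864}{4133} \approx -11.097$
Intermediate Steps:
$J = -14$ ($J = \left(-1\right) 14 = -14$)
$c = - \frac{8266}{117}$ ($c = \frac{-47071 - -30539}{234} = \left(-47071 + 30539\right) \frac{1}{234} = \left(-16532\right) \frac{1}{234} = - \frac{8266}{117} \approx -70.65$)
$h{\left(d \right)} = 4 d^{2}$ ($h{\left(d \right)} = 2 d 2 d = 4 d^{2}$)
$\frac{h{\left(J \right)}}{c} = \frac{4 \left(-14\right)^{2}}{- \frac{8266}{117}} = 4 \cdot 196 \left(- \frac{117}{8266}\right) = 784 \left(- \frac{117}{8266}\right) = - \frac{45864}{4133}$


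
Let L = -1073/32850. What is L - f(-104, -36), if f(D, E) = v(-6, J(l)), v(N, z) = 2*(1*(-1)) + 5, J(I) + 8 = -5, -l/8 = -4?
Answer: -99623/32850 ≈ -3.0327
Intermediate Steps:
l = 32 (l = -8*(-4) = 32)
J(I) = -13 (J(I) = -8 - 5 = -13)
v(N, z) = 3 (v(N, z) = 2*(-1) + 5 = -2 + 5 = 3)
f(D, E) = 3
L = -1073/32850 (L = -1073*1/32850 = -1073/32850 ≈ -0.032664)
L - f(-104, -36) = -1073/32850 - 1*3 = -1073/32850 - 3 = -99623/32850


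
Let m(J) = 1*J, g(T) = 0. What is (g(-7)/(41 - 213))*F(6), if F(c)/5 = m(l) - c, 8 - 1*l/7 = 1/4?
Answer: 0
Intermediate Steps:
l = 217/4 (l = 56 - 7/4 = 217/4 ≈ 54.250)
m(J) = J
F(c) = 1085/4 - 5*c (F(c) = 5*(217/4 - c) = 1085/4 - 5*c)
(g(-7)/(41 - 213))*F(6) = (0/(41 - 213))*(1085/4 - 5*6) = (0/(-172))*(1085/4 - 30) = (0*(-1/172))*(965/4) = 0*(965/4) = 0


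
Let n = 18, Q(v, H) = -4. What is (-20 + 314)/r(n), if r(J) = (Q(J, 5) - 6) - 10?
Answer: -147/10 ≈ -14.700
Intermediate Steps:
r(J) = -20 (r(J) = (-4 - 6) - 10 = -10 - 10 = -20)
(-20 + 314)/r(n) = (-20 + 314)/(-20) = 294*(-1/20) = -147/10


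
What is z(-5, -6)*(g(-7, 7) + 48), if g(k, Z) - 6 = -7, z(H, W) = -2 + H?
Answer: -329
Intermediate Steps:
g(k, Z) = -1 (g(k, Z) = 6 - 7 = -1)
z(-5, -6)*(g(-7, 7) + 48) = (-2 - 5)*(-1 + 48) = -7*47 = -329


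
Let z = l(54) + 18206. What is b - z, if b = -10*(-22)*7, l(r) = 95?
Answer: -16761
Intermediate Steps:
b = 1540 (b = 220*7 = 1540)
z = 18301 (z = 95 + 18206 = 18301)
b - z = 1540 - 1*18301 = 1540 - 18301 = -16761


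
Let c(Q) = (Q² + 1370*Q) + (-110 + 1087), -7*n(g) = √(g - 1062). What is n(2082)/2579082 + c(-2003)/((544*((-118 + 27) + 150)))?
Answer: 317219/8024 - √255/9026787 ≈ 39.534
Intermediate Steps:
n(g) = -√(-1062 + g)/7 (n(g) = -√(g - 1062)/7 = -√(-1062 + g)/7)
c(Q) = 977 + Q² + 1370*Q (c(Q) = (Q² + 1370*Q) + 977 = 977 + Q² + 1370*Q)
n(2082)/2579082 + c(-2003)/((544*((-118 + 27) + 150))) = -√(-1062 + 2082)/7/2579082 + (977 + (-2003)² + 1370*(-2003))/((544*((-118 + 27) + 150))) = -2*√255/7*(1/2579082) + (977 + 4012009 - 2744110)/((544*(-91 + 150))) = -2*√255/7*(1/2579082) + 1268876/((544*59)) = -2*√255/7*(1/2579082) + 1268876/32096 = -√255/9026787 + 1268876*(1/32096) = -√255/9026787 + 317219/8024 = 317219/8024 - √255/9026787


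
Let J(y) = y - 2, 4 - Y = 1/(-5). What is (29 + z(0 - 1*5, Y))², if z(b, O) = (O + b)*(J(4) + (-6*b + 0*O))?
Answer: 289/25 ≈ 11.560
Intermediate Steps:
Y = 21/5 (Y = 4 - 1/(-5) = 4 - 1*(-⅕) = 4 + ⅕ = 21/5 ≈ 4.2000)
J(y) = -2 + y
z(b, O) = (2 - 6*b)*(O + b) (z(b, O) = (O + b)*((-2 + 4) + (-6*b + 0*O)) = (O + b)*(2 + (-6*b + 0)) = (O + b)*(2 - 6*b) = (2 - 6*b)*(O + b))
(29 + z(0 - 1*5, Y))² = (29 + (-6*(0 - 1*5)² + 2*(21/5) + 2*(0 - 1*5) - 6*21/5*(0 - 1*5)))² = (29 + (-6*(0 - 5)² + 42/5 + 2*(0 - 5) - 6*21/5*(0 - 5)))² = (29 + (-6*(-5)² + 42/5 + 2*(-5) - 6*21/5*(-5)))² = (29 + (-6*25 + 42/5 - 10 + 126))² = (29 + (-150 + 42/5 - 10 + 126))² = (29 - 128/5)² = (17/5)² = 289/25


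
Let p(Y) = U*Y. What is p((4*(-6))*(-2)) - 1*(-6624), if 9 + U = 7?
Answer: 6528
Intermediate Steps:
U = -2 (U = -9 + 7 = -2)
p(Y) = -2*Y
p((4*(-6))*(-2)) - 1*(-6624) = -2*4*(-6)*(-2) - 1*(-6624) = -(-48)*(-2) + 6624 = -2*48 + 6624 = -96 + 6624 = 6528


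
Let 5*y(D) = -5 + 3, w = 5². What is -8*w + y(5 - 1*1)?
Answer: -1002/5 ≈ -200.40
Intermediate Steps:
w = 25
y(D) = -⅖ (y(D) = (-5 + 3)/5 = (⅕)*(-2) = -⅖)
-8*w + y(5 - 1*1) = -8*25 - ⅖ = -200 - ⅖ = -1002/5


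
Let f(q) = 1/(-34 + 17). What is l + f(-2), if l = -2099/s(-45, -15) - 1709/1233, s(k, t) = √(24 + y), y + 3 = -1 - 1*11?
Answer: -14695999/20961 ≈ -701.11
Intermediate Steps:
y = -15 (y = -3 + (-1 - 1*11) = -3 + (-1 - 11) = -3 - 12 = -15)
f(q) = -1/17 (f(q) = 1/(-17) = -1/17)
s(k, t) = 3 (s(k, t) = √(24 - 15) = √9 = 3)
l = -864398/1233 (l = -2099/3 - 1709/1233 = -864398/1233 ≈ -701.05)
l + f(-2) = -864398/1233 - 1/17 = -14695999/20961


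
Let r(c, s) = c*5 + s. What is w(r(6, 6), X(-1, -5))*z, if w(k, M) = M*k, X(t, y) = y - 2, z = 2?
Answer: -504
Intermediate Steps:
r(c, s) = s + 5*c (r(c, s) = 5*c + s = s + 5*c)
X(t, y) = -2 + y
w(r(6, 6), X(-1, -5))*z = ((-2 - 5)*(6 + 5*6))*2 = -7*(6 + 30)*2 = -7*36*2 = -252*2 = -504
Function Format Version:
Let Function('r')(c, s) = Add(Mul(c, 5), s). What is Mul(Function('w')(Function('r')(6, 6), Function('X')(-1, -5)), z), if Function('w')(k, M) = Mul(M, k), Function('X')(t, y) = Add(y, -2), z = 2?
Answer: -504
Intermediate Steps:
Function('r')(c, s) = Add(s, Mul(5, c)) (Function('r')(c, s) = Add(Mul(5, c), s) = Add(s, Mul(5, c)))
Function('X')(t, y) = Add(-2, y)
Mul(Function('w')(Function('r')(6, 6), Function('X')(-1, -5)), z) = Mul(Mul(Add(-2, -5), Add(6, Mul(5, 6))), 2) = Mul(Mul(-7, Add(6, 30)), 2) = Mul(Mul(-7, 36), 2) = Mul(-252, 2) = -504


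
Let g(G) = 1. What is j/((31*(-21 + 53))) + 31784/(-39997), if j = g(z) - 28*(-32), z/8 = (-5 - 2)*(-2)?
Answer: 4347581/39677024 ≈ 0.10957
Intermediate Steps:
z = 112 (z = 8*((-5 - 2)*(-2)) = 8*(-7*(-2)) = 8*14 = 112)
j = 897 (j = 1 - 28*(-32) = 1 + 896 = 897)
j/((31*(-21 + 53))) + 31784/(-39997) = 897/((31*(-21 + 53))) + 31784/(-39997) = 897/((31*32)) + 31784*(-1/39997) = 897/992 - 31784/39997 = 4347581/39677024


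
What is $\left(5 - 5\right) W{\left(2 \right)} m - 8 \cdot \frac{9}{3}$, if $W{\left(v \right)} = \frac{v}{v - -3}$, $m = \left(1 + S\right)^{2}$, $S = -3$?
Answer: $-24$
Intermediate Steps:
$m = 4$ ($m = \left(1 - 3\right)^{2} = \left(-2\right)^{2} = 4$)
$W{\left(v \right)} = \frac{v}{3 + v}$ ($W{\left(v \right)} = \frac{v}{v + 3} = \frac{v}{3 + v}$)
$\left(5 - 5\right) W{\left(2 \right)} m - 8 \cdot \frac{9}{3} = \left(5 - 5\right) \frac{2}{3 + 2} \cdot 4 - 8 \cdot \frac{9}{3} = 0 \cdot \frac{2}{5} \cdot 4 - 8 \cdot 9 \cdot \frac{1}{3} = 0 \cdot 2 \cdot \frac{1}{5} \cdot 4 - 24 = 0 \cdot \frac{2}{5} \cdot 4 - 24 = 0 \cdot 4 - 24 = 0 - 24 = -24$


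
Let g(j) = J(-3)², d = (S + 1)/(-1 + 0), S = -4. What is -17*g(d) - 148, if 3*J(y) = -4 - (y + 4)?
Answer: -1757/9 ≈ -195.22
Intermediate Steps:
d = 3 (d = (-4 + 1)/(-1 + 0) = -3/(-1) = -3*(-1) = 3)
J(y) = -8/3 - y/3 (J(y) = (-4 - (y + 4))/3 = (-4 - (4 + y))/3 = (-4 + (-4 - y))/3 = (-8 - y)/3 = -8/3 - y/3)
g(j) = 25/9 (g(j) = (-8/3 - ⅓*(-3))² = (-8/3 + 1)² = (-5/3)² = 25/9)
-17*g(d) - 148 = -17*25/9 - 148 = -425/9 - 148 = -1757/9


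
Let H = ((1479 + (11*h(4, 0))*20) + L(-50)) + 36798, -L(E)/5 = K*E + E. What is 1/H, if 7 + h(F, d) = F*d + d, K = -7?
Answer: 1/35237 ≈ 2.8379e-5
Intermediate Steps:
h(F, d) = -7 + d + F*d (h(F, d) = -7 + (F*d + d) = -7 + (d + F*d) = -7 + d + F*d)
L(E) = 30*E (L(E) = -5*(-7*E + E) = -(-30)*E = 30*E)
H = 35237 (H = ((1479 + (11*(-7 + 0 + 4*0))*20) + 30*(-50)) + 36798 = ((1479 + (11*(-7 + 0 + 0))*20) - 1500) + 36798 = ((1479 + (11*(-7))*20) - 1500) + 36798 = ((1479 - 77*20) - 1500) + 36798 = ((1479 - 1540) - 1500) + 36798 = (-61 - 1500) + 36798 = -1561 + 36798 = 35237)
1/H = 1/35237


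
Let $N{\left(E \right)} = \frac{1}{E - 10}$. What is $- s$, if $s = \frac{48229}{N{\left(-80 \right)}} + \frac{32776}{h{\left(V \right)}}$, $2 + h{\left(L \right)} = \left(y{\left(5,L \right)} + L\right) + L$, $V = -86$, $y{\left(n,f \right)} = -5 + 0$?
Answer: $\frac{777001966}{179} \approx 4.3408 \cdot 10^{6}$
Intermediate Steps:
$y{\left(n,f \right)} = -5$
$N{\left(E \right)} = \frac{1}{-10 + E}$
$h{\left(L \right)} = -7 + 2 L$ ($h{\left(L \right)} = -2 + \left(\left(-5 + L\right) + L\right) = -2 + \left(-5 + 2 L\right) = -7 + 2 L$)
$s = - \frac{777001966}{179}$ ($s = \frac{48229}{\frac{1}{-10 - 80}} + \frac{32776}{-7 + 2 \left(-86\right)} = \frac{48229}{\frac{1}{-90}} + \frac{32776}{-7 - 172} = \frac{48229}{- \frac{1}{90}} + \frac{32776}{-179} = 48229 \left(-90\right) + 32776 \left(- \frac{1}{179}\right) = -4340610 - \frac{32776}{179} = - \frac{777001966}{179} \approx -4.3408 \cdot 10^{6}$)
$- s = \left(-1\right) \left(- \frac{777001966}{179}\right) = \frac{777001966}{179}$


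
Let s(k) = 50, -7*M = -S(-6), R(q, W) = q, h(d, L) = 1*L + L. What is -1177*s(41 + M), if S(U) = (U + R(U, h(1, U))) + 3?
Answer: -58850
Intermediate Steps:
h(d, L) = 2*L (h(d, L) = L + L = 2*L)
S(U) = 3 + 2*U (S(U) = (U + U) + 3 = 2*U + 3 = 3 + 2*U)
M = -9/7 (M = -(-1)*(3 + 2*(-6))/7 = -(-1)*(3 - 12)/7 = -(-1)*(-9)/7 = -⅐*9 = -9/7 ≈ -1.2857)
-1177*s(41 + M) = -1177*50 = -58850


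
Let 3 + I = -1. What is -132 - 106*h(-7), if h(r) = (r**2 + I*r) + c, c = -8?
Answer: -7446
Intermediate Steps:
I = -4 (I = -3 - 1 = -4)
h(r) = -8 + r**2 - 4*r (h(r) = (r**2 - 4*r) - 8 = -8 + r**2 - 4*r)
-132 - 106*h(-7) = -132 - 106*(-8 + (-7)**2 - 4*(-7)) = -132 - 106*(-8 + 49 + 28) = -132 - 106*69 = -132 - 7314 = -7446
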